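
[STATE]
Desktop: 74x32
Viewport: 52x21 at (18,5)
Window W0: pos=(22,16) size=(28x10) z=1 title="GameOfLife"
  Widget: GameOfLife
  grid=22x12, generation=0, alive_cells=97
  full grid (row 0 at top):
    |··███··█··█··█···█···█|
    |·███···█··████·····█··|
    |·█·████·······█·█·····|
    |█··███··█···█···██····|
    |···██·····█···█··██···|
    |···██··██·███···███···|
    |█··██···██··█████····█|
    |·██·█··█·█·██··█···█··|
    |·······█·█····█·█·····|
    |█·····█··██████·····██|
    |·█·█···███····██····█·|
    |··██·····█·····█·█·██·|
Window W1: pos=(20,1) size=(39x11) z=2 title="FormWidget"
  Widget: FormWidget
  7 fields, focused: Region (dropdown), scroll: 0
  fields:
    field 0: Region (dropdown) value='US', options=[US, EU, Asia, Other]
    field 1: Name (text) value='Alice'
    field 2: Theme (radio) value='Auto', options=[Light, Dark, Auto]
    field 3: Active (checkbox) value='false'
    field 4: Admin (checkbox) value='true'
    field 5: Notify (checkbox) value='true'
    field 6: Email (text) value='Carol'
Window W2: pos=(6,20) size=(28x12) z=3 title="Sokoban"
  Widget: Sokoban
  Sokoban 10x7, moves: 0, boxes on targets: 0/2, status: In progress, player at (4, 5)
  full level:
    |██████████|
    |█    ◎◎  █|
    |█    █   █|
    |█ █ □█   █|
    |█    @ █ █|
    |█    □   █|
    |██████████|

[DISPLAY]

  ┃  Name:       [Alice                ]┃           
  ┃  Theme:      ( ) Light  ( ) Dark  (●┃           
  ┃  Active:     [ ]                    ┃           
  ┃  Admin:      [x]                    ┃           
  ┃  Notify:     [x]                    ┃           
  ┃  Email:      [Carol                ]┃           
  ┗━━━━━━━━━━━━━━━━━━━━━━━━━━━━━━━━━━━━━┛           
                                                    
                                                    
                                                    
                                                    
    ┏━━━━━━━━━━━━━━━━━━━━━━━━━━┓                    
    ┃ GameOfLife               ┃                    
    ┠──────────────────────────┨                    
    ┃Gen: 0                    ┃                    
━━━━━━━━━━━━━━━┓·█···██····    ┃                    
               ┃···█··██···    ┃                    
───────────────┨██···███···    ┃                    
               ┃·█████····█    ┃                    
               ┃██··█···█··    ┃                    
               ┃━━━━━━━━━━━━━━━┛                    


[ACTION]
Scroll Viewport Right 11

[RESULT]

 Name:       [Alice                ]┃               
 Theme:      ( ) Light  ( ) Dark  (●┃               
 Active:     [ ]                    ┃               
 Admin:      [x]                    ┃               
 Notify:     [x]                    ┃               
 Email:      [Carol                ]┃               
━━━━━━━━━━━━━━━━━━━━━━━━━━━━━━━━━━━━┛               
                                                    
                                                    
                                                    
                                                    
┏━━━━━━━━━━━━━━━━━━━━━━━━━━┓                        
┃ GameOfLife               ┃                        
┠──────────────────────────┨                        
┃Gen: 0                    ┃                        
━━━━━━━━━━━┓·█···██····    ┃                        
           ┃···█··██···    ┃                        
───────────┨██···███···    ┃                        
           ┃·█████····█    ┃                        
           ┃██··█···█··    ┃                        
           ┃━━━━━━━━━━━━━━━┛                        


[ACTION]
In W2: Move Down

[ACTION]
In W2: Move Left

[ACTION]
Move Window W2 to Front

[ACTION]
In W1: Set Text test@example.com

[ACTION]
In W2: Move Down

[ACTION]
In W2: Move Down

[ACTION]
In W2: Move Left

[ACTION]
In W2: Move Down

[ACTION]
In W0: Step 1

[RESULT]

 Name:       [Alice                ]┃               
 Theme:      ( ) Light  ( ) Dark  (●┃               
 Active:     [ ]                    ┃               
 Admin:      [x]                    ┃               
 Notify:     [x]                    ┃               
 Email:      [Carol                ]┃               
━━━━━━━━━━━━━━━━━━━━━━━━━━━━━━━━━━━━┛               
                                                    
                                                    
                                                    
                                                    
┏━━━━━━━━━━━━━━━━━━━━━━━━━━┓                        
┃ GameOfLife               ┃                        
┠──────────────────────────┨                        
┃Gen: 1                    ┃                        
━━━━━━━━━━━┓··█··█·█···    ┃                        
           ┃·██·█······    ┃                        
───────────┨·█·····█···    ┃                        
           ┃···█···█···    ┃                        
           ┃██·········    ┃                        
           ┃━━━━━━━━━━━━━━━┛                        


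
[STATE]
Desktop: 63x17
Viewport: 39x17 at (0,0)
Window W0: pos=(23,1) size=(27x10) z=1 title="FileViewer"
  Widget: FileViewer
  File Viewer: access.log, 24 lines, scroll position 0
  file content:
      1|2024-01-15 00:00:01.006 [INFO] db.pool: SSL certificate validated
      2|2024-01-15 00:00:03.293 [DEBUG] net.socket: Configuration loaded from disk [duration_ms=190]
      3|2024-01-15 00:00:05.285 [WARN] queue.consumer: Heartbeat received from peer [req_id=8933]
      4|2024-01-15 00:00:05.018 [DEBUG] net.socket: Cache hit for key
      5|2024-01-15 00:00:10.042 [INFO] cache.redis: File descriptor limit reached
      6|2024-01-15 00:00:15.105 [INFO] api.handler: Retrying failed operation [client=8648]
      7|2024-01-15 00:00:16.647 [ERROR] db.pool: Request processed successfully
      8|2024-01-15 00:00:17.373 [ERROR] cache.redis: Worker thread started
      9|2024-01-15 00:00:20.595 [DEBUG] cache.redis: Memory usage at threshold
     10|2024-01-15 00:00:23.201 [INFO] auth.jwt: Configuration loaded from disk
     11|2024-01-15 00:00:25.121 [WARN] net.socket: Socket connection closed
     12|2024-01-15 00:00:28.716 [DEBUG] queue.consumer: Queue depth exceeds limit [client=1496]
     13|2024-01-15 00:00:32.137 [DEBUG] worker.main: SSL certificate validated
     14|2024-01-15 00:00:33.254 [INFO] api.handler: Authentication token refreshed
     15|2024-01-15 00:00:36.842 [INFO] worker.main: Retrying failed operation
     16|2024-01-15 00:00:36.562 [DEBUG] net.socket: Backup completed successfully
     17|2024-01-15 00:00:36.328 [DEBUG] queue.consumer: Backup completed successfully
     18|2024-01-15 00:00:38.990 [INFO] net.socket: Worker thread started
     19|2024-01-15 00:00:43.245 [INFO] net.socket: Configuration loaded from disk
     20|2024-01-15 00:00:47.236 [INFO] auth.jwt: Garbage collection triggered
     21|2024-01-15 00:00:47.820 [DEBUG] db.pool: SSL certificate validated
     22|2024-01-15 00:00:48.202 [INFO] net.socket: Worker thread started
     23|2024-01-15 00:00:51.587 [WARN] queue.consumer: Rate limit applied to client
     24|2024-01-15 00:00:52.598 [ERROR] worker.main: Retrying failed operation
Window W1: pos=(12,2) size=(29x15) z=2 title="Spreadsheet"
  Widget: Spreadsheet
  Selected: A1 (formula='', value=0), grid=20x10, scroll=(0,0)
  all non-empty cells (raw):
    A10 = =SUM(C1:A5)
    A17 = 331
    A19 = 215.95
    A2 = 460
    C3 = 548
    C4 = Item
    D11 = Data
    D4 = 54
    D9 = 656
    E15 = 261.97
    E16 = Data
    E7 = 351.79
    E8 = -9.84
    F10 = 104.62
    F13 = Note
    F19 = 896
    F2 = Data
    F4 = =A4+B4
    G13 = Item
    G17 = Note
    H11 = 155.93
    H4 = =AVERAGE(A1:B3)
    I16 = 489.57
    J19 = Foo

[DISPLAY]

                                       
                       ┏━━━━━━━━━━━━━━━
            ┏━━━━━━━━━━━━━━━━━━━━━━━━━━
            ┃ Spreadsheet              
            ┠──────────────────────────
            ┃A1:                       
            ┃       A       B       C  
            ┃--------------------------
            ┃  1      [0]       0      
            ┃  2      460       0      
            ┃  3        0       0     5
            ┃  4        0       0Item  
            ┃  5        0       0      
            ┃  6        0       0      
            ┃  7        0       0      
            ┃  8        0       0      
            ┗━━━━━━━━━━━━━━━━━━━━━━━━━━


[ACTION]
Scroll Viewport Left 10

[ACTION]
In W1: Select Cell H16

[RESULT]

                                       
                       ┏━━━━━━━━━━━━━━━
            ┏━━━━━━━━━━━━━━━━━━━━━━━━━━
            ┃ Spreadsheet              
            ┠──────────────────────────
            ┃H16:                      
            ┃       A       B       C  
            ┃--------------------------
            ┃  1        0       0      
            ┃  2      460       0      
            ┃  3        0       0     5
            ┃  4        0       0Item  
            ┃  5        0       0      
            ┃  6        0       0      
            ┃  7        0       0      
            ┃  8        0       0      
            ┗━━━━━━━━━━━━━━━━━━━━━━━━━━


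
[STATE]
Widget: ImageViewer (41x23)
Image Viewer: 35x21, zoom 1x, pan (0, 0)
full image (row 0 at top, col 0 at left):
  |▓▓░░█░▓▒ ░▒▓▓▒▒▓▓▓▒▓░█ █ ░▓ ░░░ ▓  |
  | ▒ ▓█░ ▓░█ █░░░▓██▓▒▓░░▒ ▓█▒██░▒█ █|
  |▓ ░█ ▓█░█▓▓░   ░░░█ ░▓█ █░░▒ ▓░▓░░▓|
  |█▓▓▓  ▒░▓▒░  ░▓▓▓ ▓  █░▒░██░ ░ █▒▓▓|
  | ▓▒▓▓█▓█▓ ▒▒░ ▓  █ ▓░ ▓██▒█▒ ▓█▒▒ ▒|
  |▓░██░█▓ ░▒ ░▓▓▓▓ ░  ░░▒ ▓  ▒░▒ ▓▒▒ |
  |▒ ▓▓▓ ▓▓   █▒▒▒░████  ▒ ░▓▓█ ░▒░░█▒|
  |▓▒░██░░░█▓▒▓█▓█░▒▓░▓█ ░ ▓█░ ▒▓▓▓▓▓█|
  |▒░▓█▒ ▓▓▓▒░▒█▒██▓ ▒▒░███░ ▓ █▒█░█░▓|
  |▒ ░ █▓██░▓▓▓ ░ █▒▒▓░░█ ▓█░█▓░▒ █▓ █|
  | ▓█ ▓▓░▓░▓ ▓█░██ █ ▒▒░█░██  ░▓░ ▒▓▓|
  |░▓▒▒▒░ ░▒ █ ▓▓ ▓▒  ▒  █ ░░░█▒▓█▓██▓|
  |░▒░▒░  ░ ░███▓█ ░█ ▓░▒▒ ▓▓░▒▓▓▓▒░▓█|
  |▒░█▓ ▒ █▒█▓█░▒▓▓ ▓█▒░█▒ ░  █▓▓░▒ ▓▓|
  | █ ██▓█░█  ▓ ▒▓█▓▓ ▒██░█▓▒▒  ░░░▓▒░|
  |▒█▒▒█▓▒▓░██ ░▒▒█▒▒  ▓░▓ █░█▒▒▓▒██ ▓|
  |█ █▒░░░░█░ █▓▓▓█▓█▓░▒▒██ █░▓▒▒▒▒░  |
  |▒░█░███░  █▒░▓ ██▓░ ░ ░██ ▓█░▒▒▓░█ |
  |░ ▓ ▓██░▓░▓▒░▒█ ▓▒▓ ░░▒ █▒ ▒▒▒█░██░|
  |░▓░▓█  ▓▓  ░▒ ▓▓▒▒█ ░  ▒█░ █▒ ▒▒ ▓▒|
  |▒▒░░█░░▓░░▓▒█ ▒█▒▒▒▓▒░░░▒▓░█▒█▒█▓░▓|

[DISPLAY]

▓▓░░█░▓▒ ░▒▓▓▒▒▓▓▓▒▓░█ █ ░▓ ░░░ ▓        
 ▒ ▓█░ ▓░█ █░░░▓██▓▒▓░░▒ ▓█▒██░▒█ █      
▓ ░█ ▓█░█▓▓░   ░░░█ ░▓█ █░░▒ ▓░▓░░▓      
█▓▓▓  ▒░▓▒░  ░▓▓▓ ▓  █░▒░██░ ░ █▒▓▓      
 ▓▒▓▓█▓█▓ ▒▒░ ▓  █ ▓░ ▓██▒█▒ ▓█▒▒ ▒      
▓░██░█▓ ░▒ ░▓▓▓▓ ░  ░░▒ ▓  ▒░▒ ▓▒▒       
▒ ▓▓▓ ▓▓   █▒▒▒░████  ▒ ░▓▓█ ░▒░░█▒      
▓▒░██░░░█▓▒▓█▓█░▒▓░▓█ ░ ▓█░ ▒▓▓▓▓▓█      
▒░▓█▒ ▓▓▓▒░▒█▒██▓ ▒▒░███░ ▓ █▒█░█░▓      
▒ ░ █▓██░▓▓▓ ░ █▒▒▓░░█ ▓█░█▓░▒ █▓ █      
 ▓█ ▓▓░▓░▓ ▓█░██ █ ▒▒░█░██  ░▓░ ▒▓▓      
░▓▒▒▒░ ░▒ █ ▓▓ ▓▒  ▒  █ ░░░█▒▓█▓██▓      
░▒░▒░  ░ ░███▓█ ░█ ▓░▒▒ ▓▓░▒▓▓▓▒░▓█      
▒░█▓ ▒ █▒█▓█░▒▓▓ ▓█▒░█▒ ░  █▓▓░▒ ▓▓      
 █ ██▓█░█  ▓ ▒▓█▓▓ ▒██░█▓▒▒  ░░░▓▒░      
▒█▒▒█▓▒▓░██ ░▒▒█▒▒  ▓░▓ █░█▒▒▓▒██ ▓      
█ █▒░░░░█░ █▓▓▓█▓█▓░▒▒██ █░▓▒▒▒▒░        
▒░█░███░  █▒░▓ ██▓░ ░ ░██ ▓█░▒▒▓░█       
░ ▓ ▓██░▓░▓▒░▒█ ▓▒▓ ░░▒ █▒ ▒▒▒█░██░      
░▓░▓█  ▓▓  ░▒ ▓▓▒▒█ ░  ▒█░ █▒ ▒▒ ▓▒      
▒▒░░█░░▓░░▓▒█ ▒█▒▒▒▓▒░░░▒▓░█▒█▒█▓░▓      
                                         
                                         


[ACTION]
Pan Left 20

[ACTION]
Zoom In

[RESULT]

▓▓▓▓░░░░██░░▓▓▒▒  ░░▒▒▓▓▓▓▒▒▒▒▓▓▓▓▓▓▒▒▓▓░
▓▓▓▓░░░░██░░▓▓▒▒  ░░▒▒▓▓▓▓▒▒▒▒▓▓▓▓▓▓▒▒▓▓░
  ▒▒  ▓▓██░░  ▓▓░░██  ██░░░░░░▓▓████▓▓▒▒▓
  ▒▒  ▓▓██░░  ▓▓░░██  ██░░░░░░▓▓████▓▓▒▒▓
▓▓  ░░██  ▓▓██░░██▓▓▓▓░░      ░░░░░░██  ░
▓▓  ░░██  ▓▓██░░██▓▓▓▓░░      ░░░░░░██  ░
██▓▓▓▓▓▓    ▒▒░░▓▓▒▒░░    ░░▓▓▓▓▓▓  ▓▓   
██▓▓▓▓▓▓    ▒▒░░▓▓▒▒░░    ░░▓▓▓▓▓▓  ▓▓   
  ▓▓▒▒▓▓▓▓██▓▓██▓▓  ▒▒▒▒░░  ▓▓    ██  ▓▓░
  ▓▓▒▒▓▓▓▓██▓▓██▓▓  ▒▒▒▒░░  ▓▓    ██  ▓▓░
▓▓░░████░░██▓▓  ░░▒▒  ░░▓▓▓▓▓▓▓▓  ░░    ░
▓▓░░████░░██▓▓  ░░▒▒  ░░▓▓▓▓▓▓▓▓  ░░    ░
▒▒  ▓▓▓▓▓▓  ▓▓▓▓      ██▒▒▒▒▒▒░░████████ 
▒▒  ▓▓▓▓▓▓  ▓▓▓▓      ██▒▒▒▒▒▒░░████████ 
▓▓▒▒░░████░░░░░░██▓▓▒▒▓▓██▓▓██░░▒▒▓▓░░▓▓█
▓▓▒▒░░████░░░░░░██▓▓▒▒▓▓██▓▓██░░▒▒▓▓░░▓▓█
▒▒░░▓▓██▒▒  ▓▓▓▓▓▓▒▒░░▒▒██▒▒████▓▓  ▒▒▒▒░
▒▒░░▓▓██▒▒  ▓▓▓▓▓▓▒▒░░▒▒██▒▒████▓▓  ▒▒▒▒░
▒▒  ░░  ██▓▓████░░▓▓▓▓▓▓  ░░  ██▒▒▒▒▓▓░░░
▒▒  ░░  ██▓▓████░░▓▓▓▓▓▓  ░░  ██▒▒▒▒▓▓░░░
  ▓▓██  ▓▓▓▓░░▓▓░░▓▓  ▓▓██░░████  ██  ▒▒▒
  ▓▓██  ▓▓▓▓░░▓▓░░▓▓  ▓▓██░░████  ██  ▒▒▒
░░▓▓▒▒▒▒▒▒░░  ░░▒▒  ██  ▓▓▓▓  ▓▓▒▒    ▒▒ 


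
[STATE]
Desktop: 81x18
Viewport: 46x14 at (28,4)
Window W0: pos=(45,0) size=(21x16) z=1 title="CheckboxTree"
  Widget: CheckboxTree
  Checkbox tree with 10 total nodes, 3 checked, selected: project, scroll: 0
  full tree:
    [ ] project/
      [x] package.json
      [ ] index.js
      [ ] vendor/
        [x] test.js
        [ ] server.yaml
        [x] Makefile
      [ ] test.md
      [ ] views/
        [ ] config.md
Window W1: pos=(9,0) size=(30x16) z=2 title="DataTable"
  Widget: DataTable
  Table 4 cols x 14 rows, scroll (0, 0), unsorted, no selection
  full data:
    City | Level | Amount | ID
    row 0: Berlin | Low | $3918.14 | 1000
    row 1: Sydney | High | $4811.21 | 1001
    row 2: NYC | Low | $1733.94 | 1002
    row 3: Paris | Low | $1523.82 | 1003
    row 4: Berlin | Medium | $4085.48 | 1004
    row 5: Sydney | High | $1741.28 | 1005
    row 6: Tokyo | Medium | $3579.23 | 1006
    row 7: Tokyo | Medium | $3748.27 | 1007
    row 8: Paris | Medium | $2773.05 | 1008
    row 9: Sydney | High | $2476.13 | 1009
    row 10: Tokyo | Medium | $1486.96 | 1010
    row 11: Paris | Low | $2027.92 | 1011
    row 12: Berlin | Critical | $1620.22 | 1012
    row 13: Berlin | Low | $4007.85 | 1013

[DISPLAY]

──────┼───┃      ┃   [x] package.json┃        
918.14│100┃      ┃   [ ] index.js    ┃        
811.21│100┃      ┃   [-] vendor/     ┃        
733.94│100┃      ┃     [x] test.js   ┃        
523.82│100┃      ┃     [ ] server.yam┃        
085.48│100┃      ┃     [x] Makefile  ┃        
741.28│100┃      ┃   [ ] test.md     ┃        
579.23│100┃      ┃   [ ] views/      ┃        
748.27│100┃      ┃     [ ] config.md ┃        
773.05│100┃      ┃                   ┃        
476.13│100┃      ┃                   ┃        
━━━━━━━━━━┛      ┗━━━━━━━━━━━━━━━━━━━┛        
                                              
                                              


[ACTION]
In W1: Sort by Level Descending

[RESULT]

──────┼───┃      ┃   [x] package.json┃        
085.48│100┃      ┃   [ ] index.js    ┃        
579.23│100┃      ┃   [-] vendor/     ┃        
748.27│100┃      ┃     [x] test.js   ┃        
773.05│100┃      ┃     [ ] server.yam┃        
486.96│101┃      ┃     [x] Makefile  ┃        
918.14│100┃      ┃   [ ] test.md     ┃        
733.94│100┃      ┃   [ ] views/      ┃        
523.82│100┃      ┃     [ ] config.md ┃        
027.92│101┃      ┃                   ┃        
007.85│101┃      ┃                   ┃        
━━━━━━━━━━┛      ┗━━━━━━━━━━━━━━━━━━━┛        
                                              
                                              


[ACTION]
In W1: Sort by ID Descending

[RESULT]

──────┼───┃      ┃   [x] package.json┃        
007.85│101┃      ┃   [ ] index.js    ┃        
620.22│101┃      ┃   [-] vendor/     ┃        
027.92│101┃      ┃     [x] test.js   ┃        
486.96│101┃      ┃     [ ] server.yam┃        
476.13│100┃      ┃     [x] Makefile  ┃        
773.05│100┃      ┃   [ ] test.md     ┃        
748.27│100┃      ┃   [ ] views/      ┃        
579.23│100┃      ┃     [ ] config.md ┃        
741.28│100┃      ┃                   ┃        
085.48│100┃      ┃                   ┃        
━━━━━━━━━━┛      ┗━━━━━━━━━━━━━━━━━━━┛        
                                              
                                              


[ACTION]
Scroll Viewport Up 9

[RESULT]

━━━━━━━━━━┓      ┏━━━━━━━━━━━━━━━━━━━┓        
          ┃      ┃ CheckboxTree      ┃        
──────────┨      ┠───────────────────┨        
ount  │ID ┃      ┃>[-] project/      ┃        
──────┼───┃      ┃   [x] package.json┃        
007.85│101┃      ┃   [ ] index.js    ┃        
620.22│101┃      ┃   [-] vendor/     ┃        
027.92│101┃      ┃     [x] test.js   ┃        
486.96│101┃      ┃     [ ] server.yam┃        
476.13│100┃      ┃     [x] Makefile  ┃        
773.05│100┃      ┃   [ ] test.md     ┃        
748.27│100┃      ┃   [ ] views/      ┃        
579.23│100┃      ┃     [ ] config.md ┃        
741.28│100┃      ┃                   ┃        


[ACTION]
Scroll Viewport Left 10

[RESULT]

━━━━━━━━━━━━━━━━━━━━┓      ┏━━━━━━━━━━━━━━━━━━
le                  ┃      ┃ CheckboxTree     
────────────────────┨      ┠──────────────────
evel   │Amount  │ID ┃      ┃>[-] project/     
───────┼────────┼───┃      ┃   [x] package.jso
ow     │$4007.85│101┃      ┃   [ ] index.js   
ritical│$1620.22│101┃      ┃   [-] vendor/    
ow     │$2027.92│101┃      ┃     [x] test.js  
edium  │$1486.96│101┃      ┃     [ ] server.ya
igh    │$2476.13│100┃      ┃     [x] Makefile 
edium  │$2773.05│100┃      ┃   [ ] test.md    
edium  │$3748.27│100┃      ┃   [ ] views/     
edium  │$3579.23│100┃      ┃     [ ] config.md
igh    │$1741.28│100┃      ┃                  


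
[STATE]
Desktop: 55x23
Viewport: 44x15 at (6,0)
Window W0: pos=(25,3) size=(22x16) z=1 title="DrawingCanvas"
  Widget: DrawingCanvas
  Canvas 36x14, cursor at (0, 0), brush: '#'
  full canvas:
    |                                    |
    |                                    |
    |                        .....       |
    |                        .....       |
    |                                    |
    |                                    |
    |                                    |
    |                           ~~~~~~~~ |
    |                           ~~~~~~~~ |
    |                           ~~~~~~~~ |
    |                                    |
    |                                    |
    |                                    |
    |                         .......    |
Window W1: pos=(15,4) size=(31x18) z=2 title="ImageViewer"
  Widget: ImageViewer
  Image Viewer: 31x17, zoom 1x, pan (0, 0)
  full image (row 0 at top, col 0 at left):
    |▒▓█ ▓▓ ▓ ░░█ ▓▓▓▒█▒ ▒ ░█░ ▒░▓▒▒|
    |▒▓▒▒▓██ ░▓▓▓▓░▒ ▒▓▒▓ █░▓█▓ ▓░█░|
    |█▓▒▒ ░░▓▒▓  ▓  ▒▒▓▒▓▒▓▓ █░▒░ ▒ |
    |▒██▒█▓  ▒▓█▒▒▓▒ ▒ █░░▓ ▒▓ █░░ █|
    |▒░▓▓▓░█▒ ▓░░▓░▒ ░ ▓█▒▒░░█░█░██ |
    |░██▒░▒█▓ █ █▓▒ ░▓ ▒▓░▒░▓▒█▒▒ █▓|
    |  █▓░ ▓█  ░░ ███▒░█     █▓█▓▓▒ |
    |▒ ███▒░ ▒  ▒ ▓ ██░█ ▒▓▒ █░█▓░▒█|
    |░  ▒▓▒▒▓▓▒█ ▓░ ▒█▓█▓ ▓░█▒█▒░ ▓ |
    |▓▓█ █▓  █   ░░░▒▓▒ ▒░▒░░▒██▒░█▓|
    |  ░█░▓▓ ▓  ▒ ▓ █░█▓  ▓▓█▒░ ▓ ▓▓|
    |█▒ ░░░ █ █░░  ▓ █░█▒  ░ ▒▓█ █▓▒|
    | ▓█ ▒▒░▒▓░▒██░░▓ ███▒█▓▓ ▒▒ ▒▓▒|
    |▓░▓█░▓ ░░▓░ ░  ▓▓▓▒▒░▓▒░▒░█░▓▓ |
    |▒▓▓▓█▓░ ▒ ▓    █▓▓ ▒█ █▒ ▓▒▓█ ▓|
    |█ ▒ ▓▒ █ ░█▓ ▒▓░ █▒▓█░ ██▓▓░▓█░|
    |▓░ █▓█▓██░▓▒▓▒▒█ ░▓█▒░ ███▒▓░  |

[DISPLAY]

                                            
                                            
                                            
                   ┏━━━━━━━━━━━━━━━━━━━━┓   
         ┏━━━━━━━━━━━━━━━━━━━━━━━━━━━━━┓┃   
         ┃ ImageViewer                 ┃┨   
         ┠─────────────────────────────┨┃   
         ┃▒▓█ ▓▓ ▓ ░░█ ▓▓▓▒█▒ ▒ ░█░ ▒░▓┃┃   
         ┃▒▓▒▒▓██ ░▓▓▓▓░▒ ▒▓▒▓ █░▓█▓ ▓░┃┃   
         ┃█▓▒▒ ░░▓▒▓  ▓  ▒▒▓▒▓▒▓▓ █░▒░ ┃┃   
         ┃▒██▒█▓  ▒▓█▒▒▓▒ ▒ █░░▓ ▒▓ █░░┃┃   
         ┃▒░▓▓▓░█▒ ▓░░▓░▒ ░ ▓█▒▒░░█░█░█┃┃   
         ┃░██▒░▒█▓ █ █▓▒ ░▓ ▒▓░▒░▓▒█▒▒ ┃┃   
         ┃  █▓░ ▓█  ░░ ███▒░█     █▓█▓▓┃┃   
         ┃▒ ███▒░ ▒  ▒ ▓ ██░█ ▒▓▒ █░█▓░┃┃   


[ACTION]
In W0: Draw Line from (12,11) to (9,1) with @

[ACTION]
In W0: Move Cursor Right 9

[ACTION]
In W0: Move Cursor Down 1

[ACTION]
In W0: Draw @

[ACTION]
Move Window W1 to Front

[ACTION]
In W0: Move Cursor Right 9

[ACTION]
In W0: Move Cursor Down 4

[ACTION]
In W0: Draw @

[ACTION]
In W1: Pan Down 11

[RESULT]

                                            
                                            
                                            
                   ┏━━━━━━━━━━━━━━━━━━━━┓   
         ┏━━━━━━━━━━━━━━━━━━━━━━━━━━━━━┓┃   
         ┃ ImageViewer                 ┃┨   
         ┠─────────────────────────────┨┃   
         ┃█▒ ░░░ █ █░░  ▓ █░█▒  ░ ▒▓█ █┃┃   
         ┃ ▓█ ▒▒░▒▓░▒██░░▓ ███▒█▓▓ ▒▒ ▒┃┃   
         ┃▓░▓█░▓ ░░▓░ ░  ▓▓▓▒▒░▓▒░▒░█░▓┃┃   
         ┃▒▓▓▓█▓░ ▒ ▓    █▓▓ ▒█ █▒ ▓▒▓█┃┃   
         ┃█ ▒ ▓▒ █ ░█▓ ▒▓░ █▒▓█░ ██▓▓░▓┃┃   
         ┃▓░ █▓█▓██░▓▒▓▒▒█ ░▓█▒░ ███▒▓░┃┃   
         ┃                             ┃┃   
         ┃                             ┃┃   


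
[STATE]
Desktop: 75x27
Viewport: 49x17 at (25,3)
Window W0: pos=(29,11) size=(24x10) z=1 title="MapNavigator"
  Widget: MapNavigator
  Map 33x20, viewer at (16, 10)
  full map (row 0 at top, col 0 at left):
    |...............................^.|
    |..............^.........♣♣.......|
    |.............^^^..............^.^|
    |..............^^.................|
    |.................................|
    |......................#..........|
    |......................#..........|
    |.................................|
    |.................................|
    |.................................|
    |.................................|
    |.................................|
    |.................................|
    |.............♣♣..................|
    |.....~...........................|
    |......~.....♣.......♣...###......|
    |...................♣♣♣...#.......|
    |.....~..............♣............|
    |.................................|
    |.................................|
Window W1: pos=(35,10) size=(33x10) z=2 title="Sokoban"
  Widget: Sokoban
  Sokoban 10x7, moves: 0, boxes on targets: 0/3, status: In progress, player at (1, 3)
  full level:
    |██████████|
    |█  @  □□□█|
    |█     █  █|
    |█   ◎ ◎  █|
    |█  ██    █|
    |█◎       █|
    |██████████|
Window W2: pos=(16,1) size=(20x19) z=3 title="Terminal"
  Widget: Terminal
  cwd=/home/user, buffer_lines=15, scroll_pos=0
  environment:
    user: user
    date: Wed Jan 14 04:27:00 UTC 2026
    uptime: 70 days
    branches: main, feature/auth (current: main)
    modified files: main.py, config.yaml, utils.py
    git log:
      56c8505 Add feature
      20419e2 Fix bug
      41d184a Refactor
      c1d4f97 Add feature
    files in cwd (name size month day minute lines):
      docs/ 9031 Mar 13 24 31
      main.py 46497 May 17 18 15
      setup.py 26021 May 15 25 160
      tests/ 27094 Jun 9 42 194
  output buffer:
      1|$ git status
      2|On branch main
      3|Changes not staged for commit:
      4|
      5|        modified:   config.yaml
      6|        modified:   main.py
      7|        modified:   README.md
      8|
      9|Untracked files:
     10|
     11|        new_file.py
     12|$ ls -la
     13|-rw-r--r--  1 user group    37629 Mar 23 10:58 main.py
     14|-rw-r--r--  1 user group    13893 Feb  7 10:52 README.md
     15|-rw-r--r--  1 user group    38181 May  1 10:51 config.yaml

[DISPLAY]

──────────┨                                      
atus      ┃                                      
h main    ┃                                      
not staged┃                                      
          ┃                                      
modified: ┃                                      
modified: ┃                                      
modified: ┃━━━━━━━━━━━━━━━━━━━━━━━━━━━━━━━┓      
          ┃ Sokoban                       ┃      
d files:  ┃───────────────────────────────┨      
          ┃██████████                     ┃      
new_file.p┃█  @  □□□█                     ┃      
          ┃█     █  █                     ┃      
--  1 user┃█   ◎ ◎  █                     ┃      
--  1 user┃█  ██    █                     ┃      
--  1 user┃█◎       █                     ┃      
━━━━━━━━━━┛━━━━━━━━━━━━━━━━━━━━━━━━━━━━━━━┛      


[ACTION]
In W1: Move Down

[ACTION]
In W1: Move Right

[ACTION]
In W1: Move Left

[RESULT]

──────────┨                                      
atus      ┃                                      
h main    ┃                                      
not staged┃                                      
          ┃                                      
modified: ┃                                      
modified: ┃                                      
modified: ┃━━━━━━━━━━━━━━━━━━━━━━━━━━━━━━━┓      
          ┃ Sokoban                       ┃      
d files:  ┃───────────────────────────────┨      
          ┃██████████                     ┃      
new_file.p┃█     □□□█                     ┃      
          ┃█  @  █  █                     ┃      
--  1 user┃█   ◎ ◎  █                     ┃      
--  1 user┃█  ██    █                     ┃      
--  1 user┃█◎       █                     ┃      
━━━━━━━━━━┛━━━━━━━━━━━━━━━━━━━━━━━━━━━━━━━┛      


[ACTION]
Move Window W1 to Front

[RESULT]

──────────┨                                      
atus      ┃                                      
h main    ┃                                      
not staged┃                                      
          ┃                                      
modified: ┃                                      
modified: ┃                                      
modified: ┏━━━━━━━━━━━━━━━━━━━━━━━━━━━━━━━┓      
          ┃ Sokoban                       ┃      
d files:  ┠───────────────────────────────┨      
          ┃██████████                     ┃      
new_file.p┃█     □□□█                     ┃      
          ┃█  @  █  █                     ┃      
--  1 user┃█   ◎ ◎  █                     ┃      
--  1 user┃█  ██    █                     ┃      
--  1 user┃█◎       █                     ┃      
━━━━━━━━━━┗━━━━━━━━━━━━━━━━━━━━━━━━━━━━━━━┛      


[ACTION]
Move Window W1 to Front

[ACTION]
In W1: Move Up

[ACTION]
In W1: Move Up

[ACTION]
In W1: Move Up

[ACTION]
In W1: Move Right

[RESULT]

──────────┨                                      
atus      ┃                                      
h main    ┃                                      
not staged┃                                      
          ┃                                      
modified: ┃                                      
modified: ┃                                      
modified: ┏━━━━━━━━━━━━━━━━━━━━━━━━━━━━━━━┓      
          ┃ Sokoban                       ┃      
d files:  ┠───────────────────────────────┨      
          ┃██████████                     ┃      
new_file.p┃█   @ □□□█                     ┃      
          ┃█     █  █                     ┃      
--  1 user┃█   ◎ ◎  █                     ┃      
--  1 user┃█  ██    █                     ┃      
--  1 user┃█◎       █                     ┃      
━━━━━━━━━━┗━━━━━━━━━━━━━━━━━━━━━━━━━━━━━━━┛      


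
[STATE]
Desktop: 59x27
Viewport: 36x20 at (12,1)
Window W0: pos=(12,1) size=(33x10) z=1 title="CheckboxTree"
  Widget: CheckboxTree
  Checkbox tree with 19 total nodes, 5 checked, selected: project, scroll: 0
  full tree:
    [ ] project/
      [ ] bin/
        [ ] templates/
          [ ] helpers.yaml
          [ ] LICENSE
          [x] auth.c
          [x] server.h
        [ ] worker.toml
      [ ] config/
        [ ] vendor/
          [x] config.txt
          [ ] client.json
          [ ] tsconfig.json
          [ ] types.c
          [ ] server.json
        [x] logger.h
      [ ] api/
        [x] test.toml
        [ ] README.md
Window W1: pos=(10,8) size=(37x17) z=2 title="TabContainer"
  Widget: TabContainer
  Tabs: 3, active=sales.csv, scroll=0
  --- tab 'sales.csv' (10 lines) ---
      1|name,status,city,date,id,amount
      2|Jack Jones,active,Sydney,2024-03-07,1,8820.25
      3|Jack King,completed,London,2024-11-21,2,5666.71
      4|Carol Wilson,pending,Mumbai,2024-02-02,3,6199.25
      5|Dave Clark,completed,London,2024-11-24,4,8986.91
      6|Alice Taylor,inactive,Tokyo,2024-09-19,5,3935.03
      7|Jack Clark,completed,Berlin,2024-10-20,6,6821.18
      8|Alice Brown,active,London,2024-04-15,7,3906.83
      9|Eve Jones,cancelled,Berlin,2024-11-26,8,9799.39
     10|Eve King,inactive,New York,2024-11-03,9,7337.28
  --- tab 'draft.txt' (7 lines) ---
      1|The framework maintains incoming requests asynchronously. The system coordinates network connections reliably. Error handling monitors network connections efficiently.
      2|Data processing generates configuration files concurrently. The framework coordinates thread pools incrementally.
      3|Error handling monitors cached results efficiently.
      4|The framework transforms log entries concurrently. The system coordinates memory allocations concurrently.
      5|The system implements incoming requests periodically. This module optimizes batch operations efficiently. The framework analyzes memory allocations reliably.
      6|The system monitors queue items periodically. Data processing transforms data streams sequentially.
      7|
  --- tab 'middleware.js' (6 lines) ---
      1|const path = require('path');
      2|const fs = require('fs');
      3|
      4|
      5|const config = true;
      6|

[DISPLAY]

┏━━━━━━━━━━━━━━━━━━━━━━━━━━━━━━━┓   
┃ CheckboxTree                  ┃   
┠───────────────────────────────┨   
┃>[-] project/                  ┃   
┃   [-] bin/                    ┃   
┃     [-] templates/            ┃   
┃       [ ] helpers.yaml        ┃   
━━━━━━━━━━━━━━━━━━━━━━━━━━━━━━━━━━┓ 
TabContainer                      ┃ 
──────────────────────────────────┨ 
sales.csv]│ draft.txt │ middleware┃ 
──────────────────────────────────┃ 
ame,status,city,date,id,amount    ┃ 
ack Jones,active,Sydney,2024-03-07┃ 
ack King,completed,London,2024-11-┃ 
arol Wilson,pending,Mumbai,2024-02┃ 
ave Clark,completed,London,2024-11┃ 
lice Taylor,inactive,Tokyo,2024-09┃ 
ack Clark,completed,Berlin,2024-10┃ 
lice Brown,active,London,2024-04-1┃ 


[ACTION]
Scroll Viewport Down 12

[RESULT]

┃       [ ] helpers.yaml        ┃   
━━━━━━━━━━━━━━━━━━━━━━━━━━━━━━━━━━┓ 
TabContainer                      ┃ 
──────────────────────────────────┨ 
sales.csv]│ draft.txt │ middleware┃ 
──────────────────────────────────┃ 
ame,status,city,date,id,amount    ┃ 
ack Jones,active,Sydney,2024-03-07┃ 
ack King,completed,London,2024-11-┃ 
arol Wilson,pending,Mumbai,2024-02┃ 
ave Clark,completed,London,2024-11┃ 
lice Taylor,inactive,Tokyo,2024-09┃ 
ack Clark,completed,Berlin,2024-10┃ 
lice Brown,active,London,2024-04-1┃ 
ve Jones,cancelled,Berlin,2024-11-┃ 
ve King,inactive,New York,2024-11-┃ 
                                  ┃ 
━━━━━━━━━━━━━━━━━━━━━━━━━━━━━━━━━━┛ 
                                    
                                    


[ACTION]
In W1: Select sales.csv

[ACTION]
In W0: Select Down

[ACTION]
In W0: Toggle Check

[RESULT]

┃       [x] helpers.yaml        ┃   
━━━━━━━━━━━━━━━━━━━━━━━━━━━━━━━━━━┓ 
TabContainer                      ┃ 
──────────────────────────────────┨ 
sales.csv]│ draft.txt │ middleware┃ 
──────────────────────────────────┃ 
ame,status,city,date,id,amount    ┃ 
ack Jones,active,Sydney,2024-03-07┃ 
ack King,completed,London,2024-11-┃ 
arol Wilson,pending,Mumbai,2024-02┃ 
ave Clark,completed,London,2024-11┃ 
lice Taylor,inactive,Tokyo,2024-09┃ 
ack Clark,completed,Berlin,2024-10┃ 
lice Brown,active,London,2024-04-1┃ 
ve Jones,cancelled,Berlin,2024-11-┃ 
ve King,inactive,New York,2024-11-┃ 
                                  ┃ 
━━━━━━━━━━━━━━━━━━━━━━━━━━━━━━━━━━┛ 
                                    
                                    


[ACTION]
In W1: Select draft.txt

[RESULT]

┃       [x] helpers.yaml        ┃   
━━━━━━━━━━━━━━━━━━━━━━━━━━━━━━━━━━┓ 
TabContainer                      ┃ 
──────────────────────────────────┨ 
sales.csv │[draft.txt]│ middleware┃ 
──────────────────────────────────┃ 
he framework maintains incoming re┃ 
ata processing generates configura┃ 
rror handling monitors cached resu┃ 
he framework transforms log entrie┃ 
he system implements incoming requ┃ 
he system monitors queue items per┃ 
                                  ┃ 
                                  ┃ 
                                  ┃ 
                                  ┃ 
                                  ┃ 
━━━━━━━━━━━━━━━━━━━━━━━━━━━━━━━━━━┛ 
                                    
                                    
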